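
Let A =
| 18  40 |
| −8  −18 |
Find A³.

[[72, 160], [−32, −72]]

tr A = 0 and det A = −4, so the characteristic polynomial is λ² − (0)λ + (−4) with roots 2 and −2.
Eigenvectors give P = [[5, −2], [−2, 1]] with P⁻¹ = [[1, 2], [2, 5]], and A = P·diag(2, −2)·P⁻¹.
Then A³ = P·diag(8, −8)·P⁻¹ = [[40, 16], [−16, −8]] · [[1, 2], [2, 5]] = [[72, 160], [−32, −72]].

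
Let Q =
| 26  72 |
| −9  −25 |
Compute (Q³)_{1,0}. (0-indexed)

−27

tr Q = 1 and det Q = −2, so the characteristic polynomial is λ² − (1)λ + (−2) with roots −1 and 2.
Eigenvectors give P = [[−8, −3], [3, 1]] with P⁻¹ = [[1, 3], [−3, −8]], and Q = P·diag(−1, 2)·P⁻¹.
Then Q³ = P·diag(−1, 8)·P⁻¹ = [[8, −24], [−3, 8]] · [[1, 3], [−3, −8]] = [[80, 216], [−27, −73]].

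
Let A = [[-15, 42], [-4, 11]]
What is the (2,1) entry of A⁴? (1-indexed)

160

tr A = -4 and det A = 3, so the characteristic polynomial is λ² − (-4)λ + (3) with roots -1 and -3.
Eigenvectors give P = [[-3, 7], [-1, 2]] with P⁻¹ = [[2, -7], [1, -3]], and A = P·diag(-1, -3)·P⁻¹.
Then A⁴ = P·diag(1, 81)·P⁻¹ = [[-3, 567], [-1, 162]] · [[2, -7], [1, -3]] = [[561, -1680], [160, -479]].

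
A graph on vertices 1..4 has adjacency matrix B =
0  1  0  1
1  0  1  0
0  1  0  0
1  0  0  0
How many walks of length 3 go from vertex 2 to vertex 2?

0

The number of length-3 walks from vertex 2 to vertex 2 is entry (2,2) of B³, where B is the adjacency matrix.
B² = [[2, 0, 1, 0], [0, 2, 0, 1], [1, 0, 1, 0], [0, 1, 0, 1]]
B³ = [[0, 3, 0, 2], [3, 0, 2, 0], [0, 2, 0, 1], [2, 0, 1, 0]]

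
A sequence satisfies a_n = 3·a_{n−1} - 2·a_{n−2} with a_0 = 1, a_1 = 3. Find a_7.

255

With companion matrix M = [[3, -2], [1, 0]], [a_n, a_{n−1}]ᵀ = M·[a_{n−1}, a_{n−2}]ᵀ, so [a_7, a_6]ᵀ = M⁶·[a_1, a_0]ᵀ.
M⁶ = [[127, -126], [63, -62]], giving [a_7, a_6]ᵀ = [[255], [127]].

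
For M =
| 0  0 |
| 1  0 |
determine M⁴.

[[0, 0], [0, 0]]

M is strictly triangular, hence nilpotent: M² = 0, so M⁴ = 0.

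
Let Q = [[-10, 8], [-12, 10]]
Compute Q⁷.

tr Q = 0 and det Q = -4, so the characteristic polynomial is λ² − (0)λ + (-4) with roots 2 and -2.
Eigenvectors give P = [[-2, 1], [-3, 1]] with P⁻¹ = [[1, -1], [3, -2]], and Q = P·diag(2, -2)·P⁻¹.
Then Q⁷ = P·diag(128, -128)·P⁻¹ = [[-256, -128], [-384, -128]] · [[1, -1], [3, -2]] = [[-640, 512], [-768, 640]].

[[-640, 512], [-768, 640]]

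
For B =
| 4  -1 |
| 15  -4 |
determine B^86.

B² = I (check: tr B = 0 and det B = -1), so B^86 = I since 86 is even.

[[1, 0], [0, 1]]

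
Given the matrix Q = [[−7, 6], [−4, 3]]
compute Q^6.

tr Q = −4 and det Q = 3, so the characteristic polynomial is λ² − (−4)λ + (3) with roots −3 and −1.
Eigenvectors give P = [[3, 1], [2, 1]] with P⁻¹ = [[1, −1], [−2, 3]], and Q = P·diag(−3, −1)·P⁻¹.
Then Q^6 = P·diag(729, 1)·P⁻¹ = [[2187, 1], [1458, 1]] · [[1, −1], [−2, 3]] = [[2185, −2184], [1456, −1455]].

[[2185, −2184], [1456, −1455]]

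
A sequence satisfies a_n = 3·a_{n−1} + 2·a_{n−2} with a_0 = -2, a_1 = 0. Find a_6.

-556

With companion matrix Q = [[3, 2], [1, 0]], [a_n, a_{n−1}]ᵀ = Q·[a_{n−1}, a_{n−2}]ᵀ, so [a_6, a_5]ᵀ = Q⁵·[a_1, a_0]ᵀ.
Q⁵ = [[495, 278], [139, 78]], giving [a_6, a_5]ᵀ = [[-556], [-156]].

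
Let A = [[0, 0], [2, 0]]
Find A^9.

A is strictly triangular, hence nilpotent: A^2 = 0, so A^9 = 0.

[[0, 0], [0, 0]]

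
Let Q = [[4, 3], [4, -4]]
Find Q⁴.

Q² = [[28, 0], [0, 28]]
Q³ = [[112, 84], [112, -112]]
Q⁴ = [[784, 0], [0, 784]]

[[784, 0], [0, 784]]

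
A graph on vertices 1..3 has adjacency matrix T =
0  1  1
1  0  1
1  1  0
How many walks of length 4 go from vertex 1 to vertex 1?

The number of length-4 walks from vertex 1 to vertex 1 is entry (1,1) of T⁴, where T is the adjacency matrix.
T² = [[2, 1, 1], [1, 2, 1], [1, 1, 2]]
T³ = [[2, 3, 3], [3, 2, 3], [3, 3, 2]]
T⁴ = [[6, 5, 5], [5, 6, 5], [5, 5, 6]]

6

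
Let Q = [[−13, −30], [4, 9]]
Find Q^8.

[[39361, 98400], [−13120, −32799]]

tr Q = −4 and det Q = 3, so the characteristic polynomial is λ² − (−4)λ + (3) with roots −3 and −1.
Eigenvectors give P = [[−3, −5], [1, 2]] with P⁻¹ = [[−2, −5], [1, 3]], and Q = P·diag(−3, −1)·P⁻¹.
Then Q^8 = P·diag(6561, 1)·P⁻¹ = [[−19683, −5], [6561, 2]] · [[−2, −5], [1, 3]] = [[39361, 98400], [−13120, −32799]].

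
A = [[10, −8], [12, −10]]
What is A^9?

tr A = 0 and det A = −4, so the characteristic polynomial is λ² − (0)λ + (−4) with roots −2 and 2.
Eigenvectors give P = [[2, 1], [3, 1]] with P⁻¹ = [[−1, 1], [3, −2]], and A = P·diag(−2, 2)·P⁻¹.
Then A^9 = P·diag(−512, 512)·P⁻¹ = [[−1024, 512], [−1536, 512]] · [[−1, 1], [3, −2]] = [[2560, −2048], [3072, −2560]].

[[2560, −2048], [3072, −2560]]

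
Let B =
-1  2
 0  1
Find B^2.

[[1, 0], [0, 1]]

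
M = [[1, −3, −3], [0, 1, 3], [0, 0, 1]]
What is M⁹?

[[1, −27, −351], [0, 1, 27], [0, 0, 1]]

M = I + N where N = [[0, −3, −3], [0, 0, 3], [0, 0, 0]] is strictly upper-triangular, so N³ = 0.
(I + N)⁹ = I + 9·N + 36·N² = [[1, −27, −351], [0, 1, 27], [0, 0, 1]].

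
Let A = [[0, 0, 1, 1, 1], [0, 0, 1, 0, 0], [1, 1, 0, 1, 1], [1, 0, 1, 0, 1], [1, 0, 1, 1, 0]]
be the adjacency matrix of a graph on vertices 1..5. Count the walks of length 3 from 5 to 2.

2

The number of length-3 walks from vertex 5 to vertex 2 is entry (5,2) of A^3, where A is the adjacency matrix.
A^2 = [[3, 1, 2, 2, 2], [1, 1, 0, 1, 1], [2, 0, 4, 2, 2], [2, 1, 2, 3, 2], [2, 1, 2, 2, 3]]
A^3 = [[6, 2, 8, 7, 7], [2, 0, 4, 2, 2], [8, 4, 6, 8, 8], [7, 2, 8, 6, 7], [7, 2, 8, 7, 6]]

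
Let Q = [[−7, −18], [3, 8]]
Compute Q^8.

[[−509, −1530], [255, 766]]

tr Q = 1 and det Q = −2, so the characteristic polynomial is λ² − (1)λ + (−2) with roots −1 and 2.
Eigenvectors give P = [[3, −2], [−1, 1]] with P⁻¹ = [[1, 2], [1, 3]], and Q = P·diag(−1, 2)·P⁻¹.
Then Q^8 = P·diag(1, 256)·P⁻¹ = [[3, −512], [−1, 256]] · [[1, 2], [1, 3]] = [[−509, −1530], [255, 766]].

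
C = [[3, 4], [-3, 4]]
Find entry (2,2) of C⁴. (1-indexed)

-572

C² = [[-3, 28], [-21, 4]]
C³ = [[-93, 100], [-75, -68]]
C⁴ = [[-579, 28], [-21, -572]]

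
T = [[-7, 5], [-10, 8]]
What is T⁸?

[[-6049, 6305], [-12610, 12866]]

tr T = 1 and det T = -6, so the characteristic polynomial is λ² − (1)λ + (-6) with roots 3 and -2.
Eigenvectors give P = [[-1, 1], [-2, 1]] with P⁻¹ = [[1, -1], [2, -1]], and T = P·diag(3, -2)·P⁻¹.
Then T⁸ = P·diag(6561, 256)·P⁻¹ = [[-6561, 256], [-13122, 256]] · [[1, -1], [2, -1]] = [[-6049, 6305], [-12610, 12866]].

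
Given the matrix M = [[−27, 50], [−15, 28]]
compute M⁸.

[[−31269, 63050], [−18915, 38086]]

tr M = 1 and det M = −6, so the characteristic polynomial is λ² − (1)λ + (−6) with roots 3 and −2.
Eigenvectors give P = [[5, 2], [3, 1]] with P⁻¹ = [[−1, 2], [3, −5]], and M = P·diag(3, −2)·P⁻¹.
Then M⁸ = P·diag(6561, 256)·P⁻¹ = [[32805, 512], [19683, 256]] · [[−1, 2], [3, −5]] = [[−31269, 63050], [−18915, 38086]].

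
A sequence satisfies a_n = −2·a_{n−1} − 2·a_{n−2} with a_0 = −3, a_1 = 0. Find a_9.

With companion matrix A = [[−2, −2], [1, 0]], [a_n, a_{n−1}]ᵀ = A·[a_{n−1}, a_{n−2}]ᵀ, so [a_9, a_8]ᵀ = A^8·[a_1, a_0]ᵀ.
A^8 = [[16, 0], [0, 16]], giving [a_9, a_8]ᵀ = [[0], [−48]].

0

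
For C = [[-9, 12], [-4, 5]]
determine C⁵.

tr C = -4 and det C = 3, so the characteristic polynomial is λ² − (-4)λ + (3) with roots -1 and -3.
Eigenvectors give P = [[-3, 2], [-2, 1]] with P⁻¹ = [[1, -2], [2, -3]], and C = P·diag(-1, -3)·P⁻¹.
Then C⁵ = P·diag(-1, -243)·P⁻¹ = [[3, -486], [2, -243]] · [[1, -2], [2, -3]] = [[-969, 1452], [-484, 725]].

[[-969, 1452], [-484, 725]]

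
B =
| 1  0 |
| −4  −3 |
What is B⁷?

tr B = −2 and det B = −3, so the characteristic polynomial is λ² − (−2)λ + (−3) with roots −3 and 1.
Eigenvectors give P = [[0, −1], [1, 1]] with P⁻¹ = [[1, 1], [−1, 0]], and B = P·diag(−3, 1)·P⁻¹.
Then B⁷ = P·diag(−2187, 1)·P⁻¹ = [[0, −1], [−2187, 1]] · [[1, 1], [−1, 0]] = [[1, 0], [−2188, −2187]].

[[1, 0], [−2188, −2187]]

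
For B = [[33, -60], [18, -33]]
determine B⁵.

tr B = 0 and det B = -9, so the characteristic polynomial is λ² − (0)λ + (-9) with roots -3 and 3.
Eigenvectors give P = [[-5, -2], [-3, -1]] with P⁻¹ = [[1, -2], [-3, 5]], and B = P·diag(-3, 3)·P⁻¹.
Then B⁵ = P·diag(-243, 243)·P⁻¹ = [[1215, -486], [729, -243]] · [[1, -2], [-3, 5]] = [[2673, -4860], [1458, -2673]].

[[2673, -4860], [1458, -2673]]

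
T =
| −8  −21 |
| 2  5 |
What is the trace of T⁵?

−33

tr T = −3 and det T = 2, so the characteristic polynomial is λ² − (−3)λ + (2) with roots −2 and −1.
Eigenvectors give P = [[7, −3], [−2, 1]] with P⁻¹ = [[1, 3], [2, 7]], and T = P·diag(−2, −1)·P⁻¹.
Then T⁵ = P·diag(−32, −1)·P⁻¹ = [[−224, 3], [64, −1]] · [[1, 3], [2, 7]] = [[−218, −651], [62, 185]].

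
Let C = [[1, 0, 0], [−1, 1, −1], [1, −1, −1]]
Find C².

[[1, 0, 0], [−3, 2, 0], [1, 0, 2]]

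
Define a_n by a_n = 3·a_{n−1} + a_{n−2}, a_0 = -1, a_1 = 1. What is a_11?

98644

With companion matrix Q = [[3, 1], [1, 0]], [a_n, a_{n−1}]ᵀ = Q·[a_{n−1}, a_{n−2}]ᵀ, so [a_11, a_10]ᵀ = Q^10·[a_1, a_0]ᵀ.
Q^10 = [[141481, 42837], [42837, 12970]], giving [a_11, a_10]ᵀ = [[98644], [29867]].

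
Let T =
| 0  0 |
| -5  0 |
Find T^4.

[[0, 0], [0, 0]]

T is strictly triangular, hence nilpotent: T^2 = 0, so T^4 = 0.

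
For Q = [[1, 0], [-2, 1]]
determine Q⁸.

Q = I + N where N = [[0, 0], [-2, 0]] is strictly lower-triangular, so N² = 0.
(I + N)⁸ = I + 8·N = [[1, 0], [-16, 1]].

[[1, 0], [-16, 1]]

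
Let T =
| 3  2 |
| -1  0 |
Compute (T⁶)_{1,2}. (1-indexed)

126

tr T = 3 and det T = 2, so the characteristic polynomial is λ² − (3)λ + (2) with roots 2 and 1.
Eigenvectors give P = [[-2, 1], [1, -1]] with P⁻¹ = [[-1, -1], [-1, -2]], and T = P·diag(2, 1)·P⁻¹.
Then T⁶ = P·diag(64, 1)·P⁻¹ = [[-128, 1], [64, -1]] · [[-1, -1], [-1, -2]] = [[127, 126], [-63, -62]].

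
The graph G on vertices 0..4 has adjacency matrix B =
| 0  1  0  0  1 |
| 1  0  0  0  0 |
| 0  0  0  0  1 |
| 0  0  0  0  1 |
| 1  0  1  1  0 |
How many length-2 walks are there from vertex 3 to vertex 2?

The number of length-2 walks from vertex 3 to vertex 2 is entry (3,2) of B^2, where B is the adjacency matrix.
B^2 = [[2, 0, 1, 1, 0], [0, 1, 0, 0, 1], [1, 0, 1, 1, 0], [1, 0, 1, 1, 0], [0, 1, 0, 0, 3]]

1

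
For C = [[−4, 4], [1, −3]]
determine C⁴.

[[596, −924], [−231, 365]]

C² = [[20, −28], [−7, 13]]
C³ = [[−108, 164], [41, −67]]
C⁴ = [[596, −924], [−231, 365]]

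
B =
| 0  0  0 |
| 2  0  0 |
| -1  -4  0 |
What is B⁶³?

B is strictly triangular, hence nilpotent: B³ = 0, so B⁶³ = 0.

[[0, 0, 0], [0, 0, 0], [0, 0, 0]]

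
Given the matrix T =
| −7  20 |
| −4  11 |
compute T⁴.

tr T = 4 and det T = 3, so the characteristic polynomial is λ² − (4)λ + (3) with roots 1 and 3.
Eigenvectors give P = [[5, 2], [2, 1]] with P⁻¹ = [[1, −2], [−2, 5]], and T = P·diag(1, 3)·P⁻¹.
Then T⁴ = P·diag(1, 81)·P⁻¹ = [[5, 162], [2, 81]] · [[1, −2], [−2, 5]] = [[−319, 800], [−160, 401]].

[[−319, 800], [−160, 401]]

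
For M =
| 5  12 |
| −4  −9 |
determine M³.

tr M = −4 and det M = 3, so the characteristic polynomial is λ² − (−4)λ + (3) with roots −1 and −3.
Eigenvectors give P = [[−2, −3], [1, 2]] with P⁻¹ = [[−2, −3], [1, 2]], and M = P·diag(−1, −3)·P⁻¹.
Then M³ = P·diag(−1, −27)·P⁻¹ = [[2, 81], [−1, −54]] · [[−2, −3], [1, 2]] = [[77, 156], [−52, −105]].

[[77, 156], [−52, −105]]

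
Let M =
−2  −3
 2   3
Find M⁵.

[[−2, −3], [2, 3]]

M² = M (a projection; rank 1, trace 1), so M⁵ = M.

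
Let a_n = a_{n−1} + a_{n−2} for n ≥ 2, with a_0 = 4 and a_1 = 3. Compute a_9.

186

With companion matrix B = [[1, 1], [1, 0]], [a_n, a_{n−1}]ᵀ = B·[a_{n−1}, a_{n−2}]ᵀ, so [a_9, a_8]ᵀ = B⁸·[a_1, a_0]ᵀ.
B⁸ = [[34, 21], [21, 13]], giving [a_9, a_8]ᵀ = [[186], [115]].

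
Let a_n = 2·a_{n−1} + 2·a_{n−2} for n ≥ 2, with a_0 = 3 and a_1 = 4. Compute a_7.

2032

With companion matrix A = [[2, 2], [1, 0]], [a_n, a_{n−1}]ᵀ = A·[a_{n−1}, a_{n−2}]ᵀ, so [a_7, a_6]ᵀ = A^6·[a_1, a_0]ᵀ.
A^6 = [[328, 240], [120, 88]], giving [a_7, a_6]ᵀ = [[2032], [744]].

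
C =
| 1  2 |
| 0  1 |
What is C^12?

C = I + N where N = [[0, 2], [0, 0]] is strictly upper-triangular, so N^2 = 0.
(I + N)^12 = I + 12·N = [[1, 24], [0, 1]].

[[1, 24], [0, 1]]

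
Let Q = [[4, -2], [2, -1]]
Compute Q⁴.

Q² = [[12, -6], [6, -3]]
Q³ = [[36, -18], [18, -9]]
Q⁴ = [[108, -54], [54, -27]]

[[108, -54], [54, -27]]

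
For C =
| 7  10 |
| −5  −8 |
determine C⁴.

[[−49, −130], [65, 146]]

tr C = −1 and det C = −6, so the characteristic polynomial is λ² − (−1)λ + (−6) with roots −3 and 2.
Eigenvectors give P = [[−1, 2], [1, −1]] with P⁻¹ = [[1, 2], [1, 1]], and C = P·diag(−3, 2)·P⁻¹.
Then C⁴ = P·diag(81, 16)·P⁻¹ = [[−81, 32], [81, −16]] · [[1, 2], [1, 1]] = [[−49, −130], [65, 146]].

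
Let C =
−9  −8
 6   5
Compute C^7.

tr C = −4 and det C = 3, so the characteristic polynomial is λ² − (−4)λ + (3) with roots −3 and −1.
Eigenvectors give P = [[4, −1], [−3, 1]] with P⁻¹ = [[1, 1], [3, 4]], and C = P·diag(−3, −1)·P⁻¹.
Then C^7 = P·diag(−2187, −1)·P⁻¹ = [[−8748, 1], [6561, −1]] · [[1, 1], [3, 4]] = [[−8745, −8744], [6558, 6557]].

[[−8745, −8744], [6558, 6557]]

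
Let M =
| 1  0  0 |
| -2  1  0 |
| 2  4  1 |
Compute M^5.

[[1, 0, 0], [-10, 1, 0], [-70, 20, 1]]

M = I + N where N = [[0, 0, 0], [-2, 0, 0], [2, 4, 0]] is strictly lower-triangular, so N^3 = 0.
(I + N)^5 = I + 5·N + 10·N^2 = [[1, 0, 0], [-10, 1, 0], [-70, 20, 1]].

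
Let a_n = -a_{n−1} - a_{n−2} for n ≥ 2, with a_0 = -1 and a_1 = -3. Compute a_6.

With companion matrix T = [[-1, -1], [1, 0]], [a_n, a_{n−1}]ᵀ = T·[a_{n−1}, a_{n−2}]ᵀ, so [a_6, a_5]ᵀ = T^5·[a_1, a_0]ᵀ.
T^5 = [[0, 1], [-1, -1]], giving [a_6, a_5]ᵀ = [[-1], [4]].

-1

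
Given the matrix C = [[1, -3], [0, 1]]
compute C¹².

C = I + N where N = [[0, -3], [0, 0]] is strictly upper-triangular, so N² = 0.
(I + N)¹² = I + 12·N = [[1, -36], [0, 1]].

[[1, -36], [0, 1]]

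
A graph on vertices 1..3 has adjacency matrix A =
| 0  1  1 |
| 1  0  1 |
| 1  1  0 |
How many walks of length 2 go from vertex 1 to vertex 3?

1

The number of length-2 walks from vertex 1 to vertex 3 is entry (1,3) of A^2, where A is the adjacency matrix.
A^2 = [[2, 1, 1], [1, 2, 1], [1, 1, 2]]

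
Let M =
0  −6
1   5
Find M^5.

[[−390, −1266], [211, 665]]

tr M = 5 and det M = 6, so the characteristic polynomial is λ² − (5)λ + (6) with roots 2 and 3.
Eigenvectors give P = [[−3, −2], [1, 1]] with P⁻¹ = [[−1, −2], [1, 3]], and M = P·diag(2, 3)·P⁻¹.
Then M^5 = P·diag(32, 243)·P⁻¹ = [[−96, −486], [32, 243]] · [[−1, −2], [1, 3]] = [[−390, −1266], [211, 665]].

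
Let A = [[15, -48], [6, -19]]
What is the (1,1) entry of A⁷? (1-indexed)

tr A = -4 and det A = 3, so the characteristic polynomial is λ² − (-4)λ + (3) with roots -1 and -3.
Eigenvectors give P = [[3, -8], [1, -3]] with P⁻¹ = [[3, -8], [1, -3]], and A = P·diag(-1, -3)·P⁻¹.
Then A⁷ = P·diag(-1, -2187)·P⁻¹ = [[-3, 17496], [-1, 6561]] · [[3, -8], [1, -3]] = [[17487, -52464], [6558, -19675]].

17487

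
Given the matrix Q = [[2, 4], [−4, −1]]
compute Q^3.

Q^2 = [[−12, 4], [−4, −15]]
Q^3 = [[−40, −52], [52, −1]]

[[−40, −52], [52, −1]]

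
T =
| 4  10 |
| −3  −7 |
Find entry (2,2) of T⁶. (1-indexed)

379

tr T = −3 and det T = 2, so the characteristic polynomial is λ² − (−3)λ + (2) with roots −1 and −2.
Eigenvectors give P = [[2, 5], [−1, −3]] with P⁻¹ = [[3, 5], [−1, −2]], and T = P·diag(−1, −2)·P⁻¹.
Then T⁶ = P·diag(1, 64)·P⁻¹ = [[2, 320], [−1, −192]] · [[3, 5], [−1, −2]] = [[−314, −630], [189, 379]].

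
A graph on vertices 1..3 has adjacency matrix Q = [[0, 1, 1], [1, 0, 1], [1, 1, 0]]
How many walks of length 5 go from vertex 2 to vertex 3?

11

The number of length-5 walks from vertex 2 to vertex 3 is entry (2,3) of Q⁵, where Q is the adjacency matrix.
Q² = [[2, 1, 1], [1, 2, 1], [1, 1, 2]]
Q³ = [[2, 3, 3], [3, 2, 3], [3, 3, 2]]
Q⁴ = [[6, 5, 5], [5, 6, 5], [5, 5, 6]]
Q⁵ = [[10, 11, 11], [11, 10, 11], [11, 11, 10]]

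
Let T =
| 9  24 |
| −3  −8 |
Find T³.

T² = T (a projection; rank 1, trace 1), so T³ = T.

[[9, 24], [−3, −8]]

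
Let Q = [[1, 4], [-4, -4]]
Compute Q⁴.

[[81, 180], [-180, -144]]

Q² = [[-15, -12], [12, 0]]
Q³ = [[33, -12], [12, 48]]
Q⁴ = [[81, 180], [-180, -144]]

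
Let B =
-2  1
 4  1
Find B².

[[8, -1], [-4, 5]]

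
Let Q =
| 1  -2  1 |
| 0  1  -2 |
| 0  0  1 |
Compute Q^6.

[[1, -12, 66], [0, 1, -12], [0, 0, 1]]

Q = I + N where N = [[0, -2, 1], [0, 0, -2], [0, 0, 0]] is strictly upper-triangular, so N^3 = 0.
(I + N)^6 = I + 6·N + 15·N^2 = [[1, -12, 66], [0, 1, -12], [0, 0, 1]].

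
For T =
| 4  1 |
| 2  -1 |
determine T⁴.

[[342, 63], [126, 27]]

T² = [[18, 3], [6, 3]]
T³ = [[78, 15], [30, 3]]
T⁴ = [[342, 63], [126, 27]]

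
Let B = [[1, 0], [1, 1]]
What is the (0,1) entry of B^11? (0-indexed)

0

B = I + N where N = [[0, 0], [1, 0]] is strictly lower-triangular, so N^2 = 0.
(I + N)^11 = I + 11·N = [[1, 0], [11, 1]].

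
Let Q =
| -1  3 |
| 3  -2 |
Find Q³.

Q² = [[10, -9], [-9, 13]]
Q³ = [[-37, 48], [48, -53]]

[[-37, 48], [48, -53]]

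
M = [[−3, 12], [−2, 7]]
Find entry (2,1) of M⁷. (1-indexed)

−2186

tr M = 4 and det M = 3, so the characteristic polynomial is λ² − (4)λ + (3) with roots 1 and 3.
Eigenvectors give P = [[3, 2], [1, 1]] with P⁻¹ = [[1, −2], [−1, 3]], and M = P·diag(1, 3)·P⁻¹.
Then M⁷ = P·diag(1, 2187)·P⁻¹ = [[3, 4374], [1, 2187]] · [[1, −2], [−1, 3]] = [[−4371, 13116], [−2186, 6559]].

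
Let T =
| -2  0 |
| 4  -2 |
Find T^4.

T^2 = [[4, 0], [-16, 4]]
T^3 = [[-8, 0], [48, -8]]
T^4 = [[16, 0], [-128, 16]]

[[16, 0], [-128, 16]]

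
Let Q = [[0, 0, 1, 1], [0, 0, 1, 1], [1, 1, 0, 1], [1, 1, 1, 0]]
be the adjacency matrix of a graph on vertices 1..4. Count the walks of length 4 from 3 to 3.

The number of length-4 walks from vertex 3 to vertex 3 is entry (3,3) of Q⁴, where Q is the adjacency matrix.
Q² = [[2, 2, 1, 1], [2, 2, 1, 1], [1, 1, 3, 2], [1, 1, 2, 3]]
Q³ = [[2, 2, 5, 5], [2, 2, 5, 5], [5, 5, 4, 5], [5, 5, 5, 4]]
Q⁴ = [[10, 10, 9, 9], [10, 10, 9, 9], [9, 9, 15, 14], [9, 9, 14, 15]]

15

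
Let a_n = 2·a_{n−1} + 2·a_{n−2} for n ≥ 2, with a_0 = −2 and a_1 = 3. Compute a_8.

1376

With companion matrix C = [[2, 2], [1, 0]], [a_n, a_{n−1}]ᵀ = C·[a_{n−1}, a_{n−2}]ᵀ, so [a_8, a_7]ᵀ = C⁷·[a_1, a_0]ᵀ.
C⁷ = [[896, 656], [328, 240]], giving [a_8, a_7]ᵀ = [[1376], [504]].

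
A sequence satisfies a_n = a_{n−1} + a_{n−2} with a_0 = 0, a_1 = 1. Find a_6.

With companion matrix Q = [[1, 1], [1, 0]], [a_n, a_{n−1}]ᵀ = Q·[a_{n−1}, a_{n−2}]ᵀ, so [a_6, a_5]ᵀ = Q^5·[a_1, a_0]ᵀ.
Q^5 = [[8, 5], [5, 3]], giving [a_6, a_5]ᵀ = [[8], [5]].

8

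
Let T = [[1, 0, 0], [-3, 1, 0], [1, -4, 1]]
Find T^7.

T = I + N where N = [[0, 0, 0], [-3, 0, 0], [1, -4, 0]] is strictly lower-triangular, so N^3 = 0.
(I + N)^7 = I + 7·N + 21·N^2 = [[1, 0, 0], [-21, 1, 0], [259, -28, 1]].

[[1, 0, 0], [-21, 1, 0], [259, -28, 1]]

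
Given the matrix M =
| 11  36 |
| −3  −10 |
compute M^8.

tr M = 1 and det M = −2, so the characteristic polynomial is λ² − (1)λ + (−2) with roots −1 and 2.
Eigenvectors give P = [[−3, −4], [1, 1]] with P⁻¹ = [[1, 4], [−1, −3]], and M = P·diag(−1, 2)·P⁻¹.
Then M^8 = P·diag(1, 256)·P⁻¹ = [[−3, −1024], [1, 256]] · [[1, 4], [−1, −3]] = [[1021, 3060], [−255, −764]].

[[1021, 3060], [−255, −764]]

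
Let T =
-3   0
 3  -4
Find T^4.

[[81, 0], [-525, 256]]

T^2 = [[9, 0], [-21, 16]]
T^3 = [[-27, 0], [111, -64]]
T^4 = [[81, 0], [-525, 256]]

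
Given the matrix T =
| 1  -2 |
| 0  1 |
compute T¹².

T = I + N where N = [[0, -2], [0, 0]] is strictly upper-triangular, so N² = 0.
(I + N)¹² = I + 12·N = [[1, -24], [0, 1]].

[[1, -24], [0, 1]]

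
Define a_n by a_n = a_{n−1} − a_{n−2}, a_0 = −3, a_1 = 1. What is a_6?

−3

With companion matrix Q = [[1, −1], [1, 0]], [a_n, a_{n−1}]ᵀ = Q·[a_{n−1}, a_{n−2}]ᵀ, so [a_6, a_5]ᵀ = Q⁵·[a_1, a_0]ᵀ.
Q⁵ = [[0, 1], [−1, 1]], giving [a_6, a_5]ᵀ = [[−3], [−4]].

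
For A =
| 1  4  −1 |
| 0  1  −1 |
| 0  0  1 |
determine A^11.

A = I + N where N = [[0, 4, −1], [0, 0, −1], [0, 0, 0]] is strictly upper-triangular, so N^3 = 0.
(I + N)^11 = I + 11·N + 55·N^2 = [[1, 44, −231], [0, 1, −11], [0, 0, 1]].

[[1, 44, −231], [0, 1, −11], [0, 0, 1]]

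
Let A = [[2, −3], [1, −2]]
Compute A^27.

[[2, −3], [1, −2]]

A² = I (check: tr A = 0 and det A = −1), so A^27 = A since 27 is odd.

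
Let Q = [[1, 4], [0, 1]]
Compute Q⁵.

[[1, 20], [0, 1]]

Q = I + N where N = [[0, 4], [0, 0]] is strictly upper-triangular, so N² = 0.
(I + N)⁵ = I + 5·N = [[1, 20], [0, 1]].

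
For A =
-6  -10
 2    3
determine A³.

[[-36, -70], [14, 27]]

tr A = -3 and det A = 2, so the characteristic polynomial is λ² − (-3)λ + (2) with roots -1 and -2.
Eigenvectors give P = [[2, 5], [-1, -2]] with P⁻¹ = [[-2, -5], [1, 2]], and A = P·diag(-1, -2)·P⁻¹.
Then A³ = P·diag(-1, -8)·P⁻¹ = [[-2, -40], [1, 16]] · [[-2, -5], [1, 2]] = [[-36, -70], [14, 27]].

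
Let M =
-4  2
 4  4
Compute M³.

[[-96, 48], [96, 96]]

M² = [[24, 0], [0, 24]]
M³ = [[-96, 48], [96, 96]]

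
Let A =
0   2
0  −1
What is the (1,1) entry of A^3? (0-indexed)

A^2 = [[0, −2], [0, 1]]
A^3 = [[0, 2], [0, −1]]

−1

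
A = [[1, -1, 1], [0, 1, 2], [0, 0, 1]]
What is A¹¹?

A = I + N where N = [[0, -1, 1], [0, 0, 2], [0, 0, 0]] is strictly upper-triangular, so N³ = 0.
(I + N)¹¹ = I + 11·N + 55·N² = [[1, -11, -99], [0, 1, 22], [0, 0, 1]].

[[1, -11, -99], [0, 1, 22], [0, 0, 1]]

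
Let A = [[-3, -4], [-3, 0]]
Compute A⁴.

[[549, 396], [297, 252]]

A² = [[21, 12], [9, 12]]
A³ = [[-99, -84], [-63, -36]]
A⁴ = [[549, 396], [297, 252]]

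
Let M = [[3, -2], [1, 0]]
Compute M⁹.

[[1023, -1022], [511, -510]]

tr M = 3 and det M = 2, so the characteristic polynomial is λ² − (3)λ + (2) with roots 2 and 1.
Eigenvectors give P = [[2, -1], [1, -1]] with P⁻¹ = [[1, -1], [1, -2]], and M = P·diag(2, 1)·P⁻¹.
Then M⁹ = P·diag(512, 1)·P⁻¹ = [[1024, -1], [512, -1]] · [[1, -1], [1, -2]] = [[1023, -1022], [511, -510]].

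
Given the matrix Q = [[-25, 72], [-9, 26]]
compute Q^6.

[[-503, 1512], [-189, 568]]

tr Q = 1 and det Q = -2, so the characteristic polynomial is λ² − (1)λ + (-2) with roots 2 and -1.
Eigenvectors give P = [[-8, -3], [-3, -1]] with P⁻¹ = [[1, -3], [-3, 8]], and Q = P·diag(2, -1)·P⁻¹.
Then Q^6 = P·diag(64, 1)·P⁻¹ = [[-512, -3], [-192, -1]] · [[1, -3], [-3, 8]] = [[-503, 1512], [-189, 568]].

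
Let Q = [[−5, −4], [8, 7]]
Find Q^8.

[[−6559, −6560], [13120, 13121]]

tr Q = 2 and det Q = −3, so the characteristic polynomial is λ² − (2)λ + (−3) with roots −1 and 3.
Eigenvectors give P = [[−1, −1], [1, 2]] with P⁻¹ = [[−2, −1], [1, 1]], and Q = P·diag(−1, 3)·P⁻¹.
Then Q^8 = P·diag(1, 6561)·P⁻¹ = [[−1, −6561], [1, 13122]] · [[−2, −1], [1, 1]] = [[−6559, −6560], [13120, 13121]].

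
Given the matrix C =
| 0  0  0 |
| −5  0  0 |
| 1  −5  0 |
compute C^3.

[[0, 0, 0], [0, 0, 0], [0, 0, 0]]

C is strictly triangular, hence nilpotent: C^3 = 0, so C^3 = 0.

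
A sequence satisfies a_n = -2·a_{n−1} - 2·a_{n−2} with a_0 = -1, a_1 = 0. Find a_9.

With companion matrix C = [[-2, -2], [1, 0]], [a_n, a_{n−1}]ᵀ = C·[a_{n−1}, a_{n−2}]ᵀ, so [a_9, a_8]ᵀ = C⁸·[a_1, a_0]ᵀ.
C⁸ = [[16, 0], [0, 16]], giving [a_9, a_8]ᵀ = [[0], [-16]].

0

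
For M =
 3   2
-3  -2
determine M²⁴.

[[3, 2], [-3, -2]]

M² = M (a projection; rank 1, trace 1), so M²⁴ = M.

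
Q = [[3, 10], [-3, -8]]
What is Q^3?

[[87, 190], [-57, -122]]

tr Q = -5 and det Q = 6, so the characteristic polynomial is λ² − (-5)λ + (6) with roots -3 and -2.
Eigenvectors give P = [[5, -2], [-3, 1]] with P⁻¹ = [[-1, -2], [-3, -5]], and Q = P·diag(-3, -2)·P⁻¹.
Then Q^3 = P·diag(-27, -8)·P⁻¹ = [[-135, 16], [81, -8]] · [[-1, -2], [-3, -5]] = [[87, 190], [-57, -122]].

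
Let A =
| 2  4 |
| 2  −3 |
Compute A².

[[12, −4], [−2, 17]]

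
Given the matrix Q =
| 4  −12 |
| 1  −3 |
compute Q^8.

[[4, −12], [1, −3]]

Q² = Q (a projection; rank 1, trace 1), so Q^8 = Q.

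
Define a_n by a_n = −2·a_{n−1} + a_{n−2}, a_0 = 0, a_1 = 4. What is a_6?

With companion matrix Q = [[−2, 1], [1, 0]], [a_n, a_{n−1}]ᵀ = Q·[a_{n−1}, a_{n−2}]ᵀ, so [a_6, a_5]ᵀ = Q⁵·[a_1, a_0]ᵀ.
Q⁵ = [[−70, 29], [29, −12]], giving [a_6, a_5]ᵀ = [[−280], [116]].

−280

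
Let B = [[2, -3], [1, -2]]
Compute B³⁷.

B² = I (check: tr B = 0 and det B = -1), so B³⁷ = B since 37 is odd.

[[2, -3], [1, -2]]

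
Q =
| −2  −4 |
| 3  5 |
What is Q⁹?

tr Q = 3 and det Q = 2, so the characteristic polynomial is λ² − (3)λ + (2) with roots 2 and 1.
Eigenvectors give P = [[1, 4], [−1, −3]] with P⁻¹ = [[−3, −4], [1, 1]], and Q = P·diag(2, 1)·P⁻¹.
Then Q⁹ = P·diag(512, 1)·P⁻¹ = [[512, 4], [−512, −3]] · [[−3, −4], [1, 1]] = [[−1532, −2044], [1533, 2045]].

[[−1532, −2044], [1533, 2045]]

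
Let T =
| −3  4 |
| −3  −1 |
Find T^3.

[[57, 4], [−3, 59]]

T^2 = [[−3, −16], [12, −11]]
T^3 = [[57, 4], [−3, 59]]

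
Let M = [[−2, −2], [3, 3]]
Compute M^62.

M² = M (a projection; rank 1, trace 1), so M^62 = M.

[[−2, −2], [3, 3]]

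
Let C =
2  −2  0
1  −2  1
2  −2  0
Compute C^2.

[[2, 0, −2], [2, 0, −2], [2, 0, −2]]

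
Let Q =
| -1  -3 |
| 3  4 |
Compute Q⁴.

Q² = [[-8, -9], [9, 7]]
Q³ = [[-19, -12], [12, 1]]
Q⁴ = [[-17, 9], [-9, -32]]

[[-17, 9], [-9, -32]]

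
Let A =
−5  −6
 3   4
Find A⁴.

[[31, 30], [−15, −14]]

tr A = −1 and det A = −2, so the characteristic polynomial is λ² − (−1)λ + (−2) with roots −2 and 1.
Eigenvectors give P = [[2, 1], [−1, −1]] with P⁻¹ = [[1, 1], [−1, −2]], and A = P·diag(−2, 1)·P⁻¹.
Then A⁴ = P·diag(16, 1)·P⁻¹ = [[32, 1], [−16, −1]] · [[1, 1], [−1, −2]] = [[31, 30], [−15, −14]].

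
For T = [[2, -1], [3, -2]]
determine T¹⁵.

T² = I (check: tr T = 0 and det T = -1), so T¹⁵ = T since 15 is odd.

[[2, -1], [3, -2]]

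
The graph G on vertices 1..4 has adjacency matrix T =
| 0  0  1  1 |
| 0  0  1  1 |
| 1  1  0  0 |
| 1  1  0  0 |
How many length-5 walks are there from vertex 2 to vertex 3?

The number of length-5 walks from vertex 2 to vertex 3 is entry (2,3) of T⁵, where T is the adjacency matrix.
T² = [[2, 2, 0, 0], [2, 2, 0, 0], [0, 0, 2, 2], [0, 0, 2, 2]]
T³ = [[0, 0, 4, 4], [0, 0, 4, 4], [4, 4, 0, 0], [4, 4, 0, 0]]
T⁴ = [[8, 8, 0, 0], [8, 8, 0, 0], [0, 0, 8, 8], [0, 0, 8, 8]]
T⁵ = [[0, 0, 16, 16], [0, 0, 16, 16], [16, 16, 0, 0], [16, 16, 0, 0]]

16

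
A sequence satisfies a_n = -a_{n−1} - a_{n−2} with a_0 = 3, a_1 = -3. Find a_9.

3

With companion matrix B = [[-1, -1], [1, 0]], [a_n, a_{n−1}]ᵀ = B·[a_{n−1}, a_{n−2}]ᵀ, so [a_9, a_8]ᵀ = B^8·[a_1, a_0]ᵀ.
B^8 = [[0, 1], [-1, -1]], giving [a_9, a_8]ᵀ = [[3], [0]].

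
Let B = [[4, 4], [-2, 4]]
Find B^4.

B^2 = [[8, 32], [-16, 8]]
B^3 = [[-32, 160], [-80, -32]]
B^4 = [[-448, 512], [-256, -448]]

[[-448, 512], [-256, -448]]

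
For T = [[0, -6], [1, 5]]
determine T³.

tr T = 5 and det T = 6, so the characteristic polynomial is λ² − (5)λ + (6) with roots 2 and 3.
Eigenvectors give P = [[3, 2], [-1, -1]] with P⁻¹ = [[1, 2], [-1, -3]], and T = P·diag(2, 3)·P⁻¹.
Then T³ = P·diag(8, 27)·P⁻¹ = [[24, 54], [-8, -27]] · [[1, 2], [-1, -3]] = [[-30, -114], [19, 65]].

[[-30, -114], [19, 65]]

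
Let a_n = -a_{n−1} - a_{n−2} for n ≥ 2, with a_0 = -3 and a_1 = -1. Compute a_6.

With companion matrix C = [[-1, -1], [1, 0]], [a_n, a_{n−1}]ᵀ = C·[a_{n−1}, a_{n−2}]ᵀ, so [a_6, a_5]ᵀ = C^5·[a_1, a_0]ᵀ.
C^5 = [[0, 1], [-1, -1]], giving [a_6, a_5]ᵀ = [[-3], [4]].

-3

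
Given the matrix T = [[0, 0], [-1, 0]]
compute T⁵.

[[0, 0], [0, 0]]

T is strictly triangular, hence nilpotent: T² = 0, so T⁵ = 0.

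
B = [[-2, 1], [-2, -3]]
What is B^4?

[[-46, -45], [90, -1]]

B^2 = [[2, -5], [10, 7]]
B^3 = [[6, 17], [-34, -11]]
B^4 = [[-46, -45], [90, -1]]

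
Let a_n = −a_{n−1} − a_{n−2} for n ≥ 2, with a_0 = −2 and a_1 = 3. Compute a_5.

−1

With companion matrix A = [[−1, −1], [1, 0]], [a_n, a_{n−1}]ᵀ = A·[a_{n−1}, a_{n−2}]ᵀ, so [a_5, a_4]ᵀ = A^4·[a_1, a_0]ᵀ.
A^4 = [[−1, −1], [1, 0]], giving [a_5, a_4]ᵀ = [[−1], [3]].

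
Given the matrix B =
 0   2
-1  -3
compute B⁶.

tr B = -3 and det B = 2, so the characteristic polynomial is λ² − (-3)λ + (2) with roots -2 and -1.
Eigenvectors give P = [[-1, -2], [1, 1]] with P⁻¹ = [[1, 2], [-1, -1]], and B = P·diag(-2, -1)·P⁻¹.
Then B⁶ = P·diag(64, 1)·P⁻¹ = [[-64, -2], [64, 1]] · [[1, 2], [-1, -1]] = [[-62, -126], [63, 127]].

[[-62, -126], [63, 127]]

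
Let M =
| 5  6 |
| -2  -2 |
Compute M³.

tr M = 3 and det M = 2, so the characteristic polynomial is λ² − (3)λ + (2) with roots 1 and 2.
Eigenvectors give P = [[-3, -2], [2, 1]] with P⁻¹ = [[1, 2], [-2, -3]], and M = P·diag(1, 2)·P⁻¹.
Then M³ = P·diag(1, 8)·P⁻¹ = [[-3, -16], [2, 8]] · [[1, 2], [-2, -3]] = [[29, 42], [-14, -20]].

[[29, 42], [-14, -20]]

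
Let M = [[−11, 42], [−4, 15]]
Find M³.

tr M = 4 and det M = 3, so the characteristic polynomial is λ² − (4)λ + (3) with roots 1 and 3.
Eigenvectors give P = [[7, 3], [2, 1]] with P⁻¹ = [[1, −3], [−2, 7]], and M = P·diag(1, 3)·P⁻¹.
Then M³ = P·diag(1, 27)·P⁻¹ = [[7, 81], [2, 27]] · [[1, −3], [−2, 7]] = [[−155, 546], [−52, 183]].

[[−155, 546], [−52, 183]]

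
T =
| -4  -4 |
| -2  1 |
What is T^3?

T^2 = [[24, 12], [6, 9]]
T^3 = [[-120, -84], [-42, -15]]

[[-120, -84], [-42, -15]]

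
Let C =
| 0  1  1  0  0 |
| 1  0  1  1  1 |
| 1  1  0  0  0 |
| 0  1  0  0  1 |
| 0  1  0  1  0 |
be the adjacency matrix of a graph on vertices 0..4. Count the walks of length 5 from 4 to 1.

The number of length-5 walks from vertex 4 to vertex 1 is entry (4,1) of C^5, where C is the adjacency matrix.
C^2 = [[2, 1, 1, 1, 1], [1, 4, 1, 1, 1], [1, 1, 2, 1, 1], [1, 1, 1, 2, 1], [1, 1, 1, 1, 2]]
C^3 = [[2, 5, 3, 2, 2], [5, 4, 5, 5, 5], [3, 5, 2, 2, 2], [2, 5, 2, 2, 3], [2, 5, 2, 3, 2]]
C^4 = [[8, 9, 7, 7, 7], [9, 20, 9, 9, 9], [7, 9, 8, 7, 7], [7, 9, 7, 8, 7], [7, 9, 7, 7, 8]]
C^5 = [[16, 29, 17, 16, 16], [29, 36, 29, 29, 29], [17, 29, 16, 16, 16], [16, 29, 16, 16, 17], [16, 29, 16, 17, 16]]

29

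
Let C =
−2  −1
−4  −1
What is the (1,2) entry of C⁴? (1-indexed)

C² = [[8, 3], [12, 5]]
C³ = [[−28, −11], [−44, −17]]
C⁴ = [[100, 39], [156, 61]]

39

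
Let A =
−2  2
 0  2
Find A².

[[4, 0], [0, 4]]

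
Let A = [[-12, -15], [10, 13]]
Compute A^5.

tr A = 1 and det A = -6, so the characteristic polynomial is λ² − (1)λ + (-6) with roots -2 and 3.
Eigenvectors give P = [[3, 1], [-2, -1]] with P⁻¹ = [[1, 1], [-2, -3]], and A = P·diag(-2, 3)·P⁻¹.
Then A^5 = P·diag(-32, 243)·P⁻¹ = [[-96, 243], [64, -243]] · [[1, 1], [-2, -3]] = [[-582, -825], [550, 793]].

[[-582, -825], [550, 793]]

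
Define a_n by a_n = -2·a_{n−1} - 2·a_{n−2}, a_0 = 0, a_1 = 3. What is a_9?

With companion matrix C = [[-2, -2], [1, 0]], [a_n, a_{n−1}]ᵀ = C·[a_{n−1}, a_{n−2}]ᵀ, so [a_9, a_8]ᵀ = C^8·[a_1, a_0]ᵀ.
C^8 = [[16, 0], [0, 16]], giving [a_9, a_8]ᵀ = [[48], [0]].

48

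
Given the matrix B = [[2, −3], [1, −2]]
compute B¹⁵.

[[2, −3], [1, −2]]

B² = I (check: tr B = 0 and det B = −1), so B¹⁵ = B since 15 is odd.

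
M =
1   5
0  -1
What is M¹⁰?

[[1, 0], [0, 1]]

M² = I (check: tr M = 0 and det M = -1), so M¹⁰ = I since 10 is even.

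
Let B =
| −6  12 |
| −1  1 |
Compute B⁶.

[[2724, −7980], [665, −1931]]

tr B = −5 and det B = 6, so the characteristic polynomial is λ² − (−5)λ + (6) with roots −2 and −3.
Eigenvectors give P = [[−3, −4], [−1, −1]] with P⁻¹ = [[1, −4], [−1, 3]], and B = P·diag(−2, −3)·P⁻¹.
Then B⁶ = P·diag(64, 729)·P⁻¹ = [[−192, −2916], [−64, −729]] · [[1, −4], [−1, 3]] = [[2724, −7980], [665, −1931]].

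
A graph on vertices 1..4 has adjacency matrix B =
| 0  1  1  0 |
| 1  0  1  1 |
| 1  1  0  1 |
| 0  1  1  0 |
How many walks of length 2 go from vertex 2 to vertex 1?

The number of length-2 walks from vertex 2 to vertex 1 is entry (2,1) of B², where B is the adjacency matrix.
B² = [[2, 1, 1, 2], [1, 3, 2, 1], [1, 2, 3, 1], [2, 1, 1, 2]]

1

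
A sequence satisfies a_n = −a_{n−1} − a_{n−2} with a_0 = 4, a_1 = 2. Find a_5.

With companion matrix T = [[−1, −1], [1, 0]], [a_n, a_{n−1}]ᵀ = T·[a_{n−1}, a_{n−2}]ᵀ, so [a_5, a_4]ᵀ = T⁴·[a_1, a_0]ᵀ.
T⁴ = [[−1, −1], [1, 0]], giving [a_5, a_4]ᵀ = [[−6], [2]].

−6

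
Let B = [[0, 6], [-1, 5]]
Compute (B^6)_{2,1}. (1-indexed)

-665

tr B = 5 and det B = 6, so the characteristic polynomial is λ² − (5)λ + (6) with roots 2 and 3.
Eigenvectors give P = [[3, 2], [1, 1]] with P⁻¹ = [[1, -2], [-1, 3]], and B = P·diag(2, 3)·P⁻¹.
Then B^6 = P·diag(64, 729)·P⁻¹ = [[192, 1458], [64, 729]] · [[1, -2], [-1, 3]] = [[-1266, 3990], [-665, 2059]].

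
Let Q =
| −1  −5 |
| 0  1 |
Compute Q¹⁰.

[[1, 0], [0, 1]]

Q² = I (check: tr Q = 0 and det Q = −1), so Q¹⁰ = I since 10 is even.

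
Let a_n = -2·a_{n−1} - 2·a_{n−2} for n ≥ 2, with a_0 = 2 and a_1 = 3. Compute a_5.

With companion matrix Q = [[-2, -2], [1, 0]], [a_n, a_{n−1}]ᵀ = Q·[a_{n−1}, a_{n−2}]ᵀ, so [a_5, a_4]ᵀ = Q⁴·[a_1, a_0]ᵀ.
Q⁴ = [[-4, 0], [0, -4]], giving [a_5, a_4]ᵀ = [[-12], [-8]].

-12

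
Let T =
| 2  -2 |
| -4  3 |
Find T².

[[12, -10], [-20, 17]]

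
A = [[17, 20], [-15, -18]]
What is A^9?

tr A = -1 and det A = -6, so the characteristic polynomial is λ² − (-1)λ + (-6) with roots 2 and -3.
Eigenvectors give P = [[4, -1], [-3, 1]] with P⁻¹ = [[1, 1], [3, 4]], and A = P·diag(2, -3)·P⁻¹.
Then A^9 = P·diag(512, -19683)·P⁻¹ = [[2048, 19683], [-1536, -19683]] · [[1, 1], [3, 4]] = [[61097, 80780], [-60585, -80268]].

[[61097, 80780], [-60585, -80268]]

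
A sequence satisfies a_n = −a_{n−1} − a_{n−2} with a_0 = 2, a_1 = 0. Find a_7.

With companion matrix T = [[−1, −1], [1, 0]], [a_n, a_{n−1}]ᵀ = T·[a_{n−1}, a_{n−2}]ᵀ, so [a_7, a_6]ᵀ = T⁶·[a_1, a_0]ᵀ.
T⁶ = [[1, 0], [0, 1]], giving [a_7, a_6]ᵀ = [[0], [2]].

0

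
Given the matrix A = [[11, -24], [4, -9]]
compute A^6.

[[2185, -4368], [728, -1455]]

tr A = 2 and det A = -3, so the characteristic polynomial is λ² − (2)λ + (-3) with roots 3 and -1.
Eigenvectors give P = [[3, -2], [1, -1]] with P⁻¹ = [[1, -2], [1, -3]], and A = P·diag(3, -1)·P⁻¹.
Then A^6 = P·diag(729, 1)·P⁻¹ = [[2187, -2], [729, -1]] · [[1, -2], [1, -3]] = [[2185, -4368], [728, -1455]].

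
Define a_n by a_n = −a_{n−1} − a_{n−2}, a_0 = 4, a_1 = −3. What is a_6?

With companion matrix M = [[−1, −1], [1, 0]], [a_n, a_{n−1}]ᵀ = M·[a_{n−1}, a_{n−2}]ᵀ, so [a_6, a_5]ᵀ = M⁵·[a_1, a_0]ᵀ.
M⁵ = [[0, 1], [−1, −1]], giving [a_6, a_5]ᵀ = [[4], [−1]].

4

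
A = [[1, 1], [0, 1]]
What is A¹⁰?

[[1, 10], [0, 1]]

A = I + N where N = [[0, 1], [0, 0]] is strictly upper-triangular, so N² = 0.
(I + N)¹⁰ = I + 10·N = [[1, 10], [0, 1]].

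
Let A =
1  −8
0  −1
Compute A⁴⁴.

[[1, 0], [0, 1]]

A² = I (check: tr A = 0 and det A = −1), so A⁴⁴ = I since 44 is even.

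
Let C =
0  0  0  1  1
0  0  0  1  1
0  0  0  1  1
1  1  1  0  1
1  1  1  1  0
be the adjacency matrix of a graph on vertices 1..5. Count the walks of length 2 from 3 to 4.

The number of length-2 walks from vertex 3 to vertex 4 is entry (3,4) of C², where C is the adjacency matrix.
C² = [[2, 2, 2, 1, 1], [2, 2, 2, 1, 1], [2, 2, 2, 1, 1], [1, 1, 1, 4, 3], [1, 1, 1, 3, 4]]

1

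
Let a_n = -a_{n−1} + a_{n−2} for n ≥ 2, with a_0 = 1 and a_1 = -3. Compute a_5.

With companion matrix Q = [[-1, 1], [1, 0]], [a_n, a_{n−1}]ᵀ = Q·[a_{n−1}, a_{n−2}]ᵀ, so [a_5, a_4]ᵀ = Q⁴·[a_1, a_0]ᵀ.
Q⁴ = [[5, -3], [-3, 2]], giving [a_5, a_4]ᵀ = [[-18], [11]].

-18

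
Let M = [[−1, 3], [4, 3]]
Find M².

[[13, 6], [8, 21]]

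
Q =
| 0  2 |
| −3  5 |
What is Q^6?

[[−1266, 1330], [−1995, 2059]]

tr Q = 5 and det Q = 6, so the characteristic polynomial is λ² − (5)λ + (6) with roots 2 and 3.
Eigenvectors give P = [[−1, 2], [−1, 3]] with P⁻¹ = [[−3, 2], [−1, 1]], and Q = P·diag(2, 3)·P⁻¹.
Then Q^6 = P·diag(64, 729)·P⁻¹ = [[−64, 1458], [−64, 2187]] · [[−3, 2], [−1, 1]] = [[−1266, 1330], [−1995, 2059]].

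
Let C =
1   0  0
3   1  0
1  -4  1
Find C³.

[[1, 0, 0], [9, 1, 0], [-33, -12, 1]]

C = I + N where N = [[0, 0, 0], [3, 0, 0], [1, -4, 0]] is strictly lower-triangular, so N³ = 0.
(I + N)³ = I + 3·N + 3·N² = [[1, 0, 0], [9, 1, 0], [-33, -12, 1]].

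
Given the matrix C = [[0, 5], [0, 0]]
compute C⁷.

[[0, 0], [0, 0]]

C is strictly triangular, hence nilpotent: C² = 0, so C⁷ = 0.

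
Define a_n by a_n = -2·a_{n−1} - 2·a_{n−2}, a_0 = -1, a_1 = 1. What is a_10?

0

With companion matrix Q = [[-2, -2], [1, 0]], [a_n, a_{n−1}]ᵀ = Q·[a_{n−1}, a_{n−2}]ᵀ, so [a_10, a_9]ᵀ = Q^9·[a_1, a_0]ᵀ.
Q^9 = [[-32, -32], [16, 0]], giving [a_10, a_9]ᵀ = [[0], [16]].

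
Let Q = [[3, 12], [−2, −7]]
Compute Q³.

tr Q = −4 and det Q = 3, so the characteristic polynomial is λ² − (−4)λ + (3) with roots −1 and −3.
Eigenvectors give P = [[3, −2], [−1, 1]] with P⁻¹ = [[1, 2], [1, 3]], and Q = P·diag(−1, −3)·P⁻¹.
Then Q³ = P·diag(−1, −27)·P⁻¹ = [[−3, 54], [1, −27]] · [[1, 2], [1, 3]] = [[51, 156], [−26, −79]].

[[51, 156], [−26, −79]]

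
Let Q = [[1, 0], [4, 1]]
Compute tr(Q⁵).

Q = I + N where N = [[0, 0], [4, 0]] is strictly lower-triangular, so N² = 0.
(I + N)⁵ = I + 5·N = [[1, 0], [20, 1]].

2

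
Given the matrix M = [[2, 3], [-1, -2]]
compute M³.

M² = I (check: tr M = 0 and det M = -1), so M³ = M since 3 is odd.

[[2, 3], [-1, -2]]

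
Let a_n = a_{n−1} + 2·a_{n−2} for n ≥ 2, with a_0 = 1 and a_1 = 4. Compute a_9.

With companion matrix Q = [[1, 2], [1, 0]], [a_n, a_{n−1}]ᵀ = Q·[a_{n−1}, a_{n−2}]ᵀ, so [a_9, a_8]ᵀ = Q^8·[a_1, a_0]ᵀ.
Q^8 = [[171, 170], [85, 86]], giving [a_9, a_8]ᵀ = [[854], [426]].

854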